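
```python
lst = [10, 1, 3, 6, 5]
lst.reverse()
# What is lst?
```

[5, 6, 3, 1, 10]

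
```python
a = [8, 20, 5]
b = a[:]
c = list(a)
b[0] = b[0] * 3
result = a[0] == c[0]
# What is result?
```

After line 1: a = [8, 20, 5]
After line 2 (b = a[:], copy): a = [8, 20, 5], b = [8, 20, 5]
After line 3 (c = list(a) is a copy, new object): c = [8, 20, 5]
After line 4 (b[0] = 8 * 3 = 24; only b mutates (copy)): a = [8, 20, 5], b = [24, 20, 5], c = [8, 20, 5]
After line 5 (a[0] = 8, c[0] = 8; result = True)

True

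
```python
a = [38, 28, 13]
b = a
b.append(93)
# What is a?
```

After line 1: a = [38, 28, 13]
After line 2 (b = a is an alias, same object): a = [38, 28, 13], b = [38, 28, 13]
After line 3 (b.append mutates the shared list): a = [38, 28, 13, 93], b = [38, 28, 13, 93]

[38, 28, 13, 93]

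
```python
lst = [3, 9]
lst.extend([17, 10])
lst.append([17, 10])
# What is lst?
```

After line 1: lst = [3, 9]
After line 2 (extend unpacks [17, 10]): lst = [3, 9, 17, 10]
After line 3 (append adds [17, 10] as single element): lst = [3, 9, 17, 10, [17, 10]]

[3, 9, 17, 10, [17, 10]]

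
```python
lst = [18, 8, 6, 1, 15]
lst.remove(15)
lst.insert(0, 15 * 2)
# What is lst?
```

After line 1: lst = [18, 8, 6, 1, 15]
After line 2 (remove first 15): lst = [18, 8, 6, 1]
After line 3 (insert 30 at index 0): lst = [30, 18, 8, 6, 1]

[30, 18, 8, 6, 1]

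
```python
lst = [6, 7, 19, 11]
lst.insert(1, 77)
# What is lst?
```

[6, 77, 7, 19, 11]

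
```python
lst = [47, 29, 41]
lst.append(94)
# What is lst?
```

[47, 29, 41, 94]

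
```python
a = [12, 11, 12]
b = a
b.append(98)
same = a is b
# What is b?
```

After line 1: a = [12, 11, 12]
After line 2 (b = a is an alias, same object): a = [12, 11, 12], b = [12, 11, 12]
After line 3 (b.append mutates the shared list): a = [12, 11, 12, 98], b = [12, 11, 12, 98]
After line 4 (same = a is b; same object -> True): same = True

[12, 11, 12, 98]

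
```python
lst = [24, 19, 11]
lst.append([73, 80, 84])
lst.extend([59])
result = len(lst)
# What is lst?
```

After line 1: lst = [24, 19, 11]
After line 2 (append adds [73, 80, 84] as single element): lst = [24, 19, 11, [73, 80, 84]]
After line 3 (extend unpacks [59], adds 59): lst = [24, 19, 11, [73, 80, 84], 59]
After line 4: result = len(lst) = 5

[24, 19, 11, [73, 80, 84], 59]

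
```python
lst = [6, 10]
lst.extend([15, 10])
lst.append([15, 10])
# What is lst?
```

After line 1: lst = [6, 10]
After line 2 (extend unpacks [15, 10]): lst = [6, 10, 15, 10]
After line 3 (append adds [15, 10] as single element): lst = [6, 10, 15, 10, [15, 10]]

[6, 10, 15, 10, [15, 10]]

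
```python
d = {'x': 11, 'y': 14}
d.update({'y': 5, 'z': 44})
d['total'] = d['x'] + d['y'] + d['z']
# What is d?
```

After line 1: d = {'x': 11, 'y': 14}
After line 2 (y overwritten, z added): d = {'x': 11, 'y': 5, 'z': 44}
After line 3 (total = 11 + 5 + 44 = 60): d = {'x': 11, 'y': 5, 'z': 44, 'total': 60}

{'x': 11, 'y': 5, 'z': 44, 'total': 60}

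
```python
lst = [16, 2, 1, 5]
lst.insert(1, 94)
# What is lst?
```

[16, 94, 2, 1, 5]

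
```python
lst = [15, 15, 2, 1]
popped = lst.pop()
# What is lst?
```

[15, 15, 2]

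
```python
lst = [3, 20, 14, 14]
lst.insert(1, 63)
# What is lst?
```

[3, 63, 20, 14, 14]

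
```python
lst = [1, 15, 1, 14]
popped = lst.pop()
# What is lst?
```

[1, 15, 1]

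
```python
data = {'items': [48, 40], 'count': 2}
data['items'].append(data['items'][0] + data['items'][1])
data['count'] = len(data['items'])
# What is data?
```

After line 1: data = {'items': [48, 40], 'count': 2}
After line 2 (append 48 + 40 = 88): data = {'items': [48, 40, 88], 'count': 2}
After line 3 (count = len(items) = 3): data = {'items': [48, 40, 88], 'count': 3}

{'items': [48, 40, 88], 'count': 3}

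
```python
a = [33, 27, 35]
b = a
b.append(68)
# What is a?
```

After line 1: a = [33, 27, 35]
After line 2 (b = a is an alias, same object): a = [33, 27, 35], b = [33, 27, 35]
After line 3 (b.append mutates the shared list): a = [33, 27, 35, 68], b = [33, 27, 35, 68]

[33, 27, 35, 68]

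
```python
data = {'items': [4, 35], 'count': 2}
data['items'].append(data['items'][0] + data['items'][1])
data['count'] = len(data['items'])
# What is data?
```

After line 1: data = {'items': [4, 35], 'count': 2}
After line 2 (append 4 + 35 = 39): data = {'items': [4, 35, 39], 'count': 2}
After line 3 (count = len(items) = 3): data = {'items': [4, 35, 39], 'count': 3}

{'items': [4, 35, 39], 'count': 3}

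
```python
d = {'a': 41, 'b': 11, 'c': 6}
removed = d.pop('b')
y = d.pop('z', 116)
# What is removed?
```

After line 1: d = {'a': 41, 'b': 11, 'c': 6}
After line 2 (pop 'b' returns 11): d = {'a': 41, 'c': 6}, removed = 11
After line 3 (pop 'z' missing, returns default 116): d = {'a': 41, 'c': 6}, y = 116

11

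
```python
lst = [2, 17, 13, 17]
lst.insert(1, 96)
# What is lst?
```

[2, 96, 17, 13, 17]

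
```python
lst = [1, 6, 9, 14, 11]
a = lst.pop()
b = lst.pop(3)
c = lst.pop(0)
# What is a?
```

After line 1: lst = [1, 6, 9, 14, 11]
After line 2 (pop() -> a = 11): lst = [1, 6, 9, 14]
After line 3 (pop(3) -> b = 14): lst = [1, 6, 9]
After line 4 (pop(0) -> c = 1): lst = [6, 9]

11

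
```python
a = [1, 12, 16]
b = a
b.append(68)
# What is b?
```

After line 1: a = [1, 12, 16]
After line 2 (b = a is an alias, same object): a = [1, 12, 16], b = [1, 12, 16]
After line 3 (b.append mutates the shared list): a = [1, 12, 16, 68], b = [1, 12, 16, 68]

[1, 12, 16, 68]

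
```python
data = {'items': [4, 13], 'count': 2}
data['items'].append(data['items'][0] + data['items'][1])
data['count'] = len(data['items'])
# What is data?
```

After line 1: data = {'items': [4, 13], 'count': 2}
After line 2 (append 4 + 13 = 17): data = {'items': [4, 13, 17], 'count': 2}
After line 3 (count = len(items) = 3): data = {'items': [4, 13, 17], 'count': 3}

{'items': [4, 13, 17], 'count': 3}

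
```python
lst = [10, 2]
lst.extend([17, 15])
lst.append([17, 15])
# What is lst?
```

After line 1: lst = [10, 2]
After line 2 (extend unpacks [17, 15]): lst = [10, 2, 17, 15]
After line 3 (append adds [17, 15] as single element): lst = [10, 2, 17, 15, [17, 15]]

[10, 2, 17, 15, [17, 15]]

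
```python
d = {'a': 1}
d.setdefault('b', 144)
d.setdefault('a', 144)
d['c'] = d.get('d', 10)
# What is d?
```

After line 1: d = {'a': 1}
After line 2 (setdefault adds 'b'=144): d = {'a': 1, 'b': 144}
After line 3 (setdefault 'a' no-op, already exists): d = {'a': 1, 'b': 144}
After line 4 (get('d', 10) returns default since 'd' not in d): d = {'a': 1, 'b': 144, 'c': 10}

{'a': 1, 'b': 144, 'c': 10}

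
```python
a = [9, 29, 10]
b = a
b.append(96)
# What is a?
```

After line 1: a = [9, 29, 10]
After line 2 (b = a is an alias, same object): a = [9, 29, 10], b = [9, 29, 10]
After line 3 (b.append mutates the shared list): a = [9, 29, 10, 96], b = [9, 29, 10, 96]

[9, 29, 10, 96]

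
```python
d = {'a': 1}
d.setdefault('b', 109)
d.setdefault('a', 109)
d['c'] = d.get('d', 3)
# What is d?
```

After line 1: d = {'a': 1}
After line 2 (setdefault adds 'b'=109): d = {'a': 1, 'b': 109}
After line 3 (setdefault 'a' no-op, already exists): d = {'a': 1, 'b': 109}
After line 4 (get('d', 3) returns default since 'd' not in d): d = {'a': 1, 'b': 109, 'c': 3}

{'a': 1, 'b': 109, 'c': 3}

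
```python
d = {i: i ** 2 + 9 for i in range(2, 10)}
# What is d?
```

{2: 13, 3: 18, 4: 25, 5: 34, 6: 45, 7: 58, 8: 73, 9: 90}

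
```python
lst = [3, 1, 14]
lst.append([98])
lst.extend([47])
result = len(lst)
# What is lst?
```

After line 1: lst = [3, 1, 14]
After line 2 (append adds [98] as single element): lst = [3, 1, 14, [98]]
After line 3 (extend unpacks [47], adds 47): lst = [3, 1, 14, [98], 47]
After line 4: result = len(lst) = 5

[3, 1, 14, [98], 47]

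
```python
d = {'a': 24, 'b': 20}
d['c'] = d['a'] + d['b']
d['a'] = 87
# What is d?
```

After line 1: d = {'a': 24, 'b': 20}
After line 2 (d['c'] = 24 + 20): d = {'a': 24, 'b': 20, 'c': 44}
After line 3: d = {'a': 87, 'b': 20, 'c': 44}

{'a': 87, 'b': 20, 'c': 44}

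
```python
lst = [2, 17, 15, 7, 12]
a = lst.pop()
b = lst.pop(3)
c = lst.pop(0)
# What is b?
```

After line 1: lst = [2, 17, 15, 7, 12]
After line 2 (pop() -> a = 12): lst = [2, 17, 15, 7]
After line 3 (pop(3) -> b = 7): lst = [2, 17, 15]
After line 4 (pop(0) -> c = 2): lst = [17, 15]

7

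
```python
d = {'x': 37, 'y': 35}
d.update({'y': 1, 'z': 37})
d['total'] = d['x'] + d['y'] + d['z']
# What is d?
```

After line 1: d = {'x': 37, 'y': 35}
After line 2 (y overwritten, z added): d = {'x': 37, 'y': 1, 'z': 37}
After line 3 (total = 37 + 1 + 37 = 75): d = {'x': 37, 'y': 1, 'z': 37, 'total': 75}

{'x': 37, 'y': 1, 'z': 37, 'total': 75}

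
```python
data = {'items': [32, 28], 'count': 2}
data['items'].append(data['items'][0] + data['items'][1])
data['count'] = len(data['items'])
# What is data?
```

After line 1: data = {'items': [32, 28], 'count': 2}
After line 2 (append 32 + 28 = 60): data = {'items': [32, 28, 60], 'count': 2}
After line 3 (count = len(items) = 3): data = {'items': [32, 28, 60], 'count': 3}

{'items': [32, 28, 60], 'count': 3}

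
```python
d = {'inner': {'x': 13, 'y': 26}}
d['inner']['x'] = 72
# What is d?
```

After line 1: d = {'inner': {'x': 13, 'y': 26}}
After line 2 (inner x overwritten): d = {'inner': {'x': 72, 'y': 26}}

{'inner': {'x': 72, 'y': 26}}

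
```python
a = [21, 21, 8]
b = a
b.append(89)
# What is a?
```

After line 1: a = [21, 21, 8]
After line 2 (b = a is an alias, same object): a = [21, 21, 8], b = [21, 21, 8]
After line 3 (b.append mutates the shared list): a = [21, 21, 8, 89], b = [21, 21, 8, 89]

[21, 21, 8, 89]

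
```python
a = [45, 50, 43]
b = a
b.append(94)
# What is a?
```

After line 1: a = [45, 50, 43]
After line 2 (b = a is an alias, same object): a = [45, 50, 43], b = [45, 50, 43]
After line 3 (b.append mutates the shared list): a = [45, 50, 43, 94], b = [45, 50, 43, 94]

[45, 50, 43, 94]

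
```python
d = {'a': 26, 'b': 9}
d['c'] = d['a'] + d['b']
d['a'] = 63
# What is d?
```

After line 1: d = {'a': 26, 'b': 9}
After line 2 (d['c'] = 26 + 9): d = {'a': 26, 'b': 9, 'c': 35}
After line 3: d = {'a': 63, 'b': 9, 'c': 35}

{'a': 63, 'b': 9, 'c': 35}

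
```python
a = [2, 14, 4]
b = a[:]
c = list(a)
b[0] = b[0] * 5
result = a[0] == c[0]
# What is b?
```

After line 1: a = [2, 14, 4]
After line 2 (b = a[:], copy): a = [2, 14, 4], b = [2, 14, 4]
After line 3 (c = list(a) is a copy, new object): c = [2, 14, 4]
After line 4 (b[0] = 2 * 5 = 10; only b mutates (copy)): a = [2, 14, 4], b = [10, 14, 4], c = [2, 14, 4]
After line 5 (a[0] = 2, c[0] = 2; result = True)

[10, 14, 4]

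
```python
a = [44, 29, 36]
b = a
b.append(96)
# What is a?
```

After line 1: a = [44, 29, 36]
After line 2 (b = a is an alias, same object): a = [44, 29, 36], b = [44, 29, 36]
After line 3 (b.append mutates the shared list): a = [44, 29, 36, 96], b = [44, 29, 36, 96]

[44, 29, 36, 96]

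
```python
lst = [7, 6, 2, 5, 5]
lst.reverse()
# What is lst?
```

[5, 5, 2, 6, 7]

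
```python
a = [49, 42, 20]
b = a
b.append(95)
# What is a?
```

After line 1: a = [49, 42, 20]
After line 2 (b = a is an alias, same object): a = [49, 42, 20], b = [49, 42, 20]
After line 3 (b.append mutates the shared list): a = [49, 42, 20, 95], b = [49, 42, 20, 95]

[49, 42, 20, 95]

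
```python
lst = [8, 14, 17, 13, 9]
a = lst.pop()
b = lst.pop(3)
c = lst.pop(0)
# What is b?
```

After line 1: lst = [8, 14, 17, 13, 9]
After line 2 (pop() -> a = 9): lst = [8, 14, 17, 13]
After line 3 (pop(3) -> b = 13): lst = [8, 14, 17]
After line 4 (pop(0) -> c = 8): lst = [14, 17]

13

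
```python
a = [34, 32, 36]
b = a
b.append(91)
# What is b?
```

After line 1: a = [34, 32, 36]
After line 2 (b = a is an alias, same object): a = [34, 32, 36], b = [34, 32, 36]
After line 3 (b.append mutates the shared list): a = [34, 32, 36, 91], b = [34, 32, 36, 91]

[34, 32, 36, 91]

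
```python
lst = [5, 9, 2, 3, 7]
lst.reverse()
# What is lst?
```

[7, 3, 2, 9, 5]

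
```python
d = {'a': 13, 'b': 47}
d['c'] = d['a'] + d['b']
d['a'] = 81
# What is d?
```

After line 1: d = {'a': 13, 'b': 47}
After line 2 (d['c'] = 13 + 47): d = {'a': 13, 'b': 47, 'c': 60}
After line 3: d = {'a': 81, 'b': 47, 'c': 60}

{'a': 81, 'b': 47, 'c': 60}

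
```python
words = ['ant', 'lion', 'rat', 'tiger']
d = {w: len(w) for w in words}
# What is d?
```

{'ant': 3, 'lion': 4, 'rat': 3, 'tiger': 5}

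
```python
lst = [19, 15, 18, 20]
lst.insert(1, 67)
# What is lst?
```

[19, 67, 15, 18, 20]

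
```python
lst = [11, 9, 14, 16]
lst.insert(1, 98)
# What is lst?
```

[11, 98, 9, 14, 16]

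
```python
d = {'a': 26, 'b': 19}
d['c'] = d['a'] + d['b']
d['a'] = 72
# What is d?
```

After line 1: d = {'a': 26, 'b': 19}
After line 2 (d['c'] = 26 + 19): d = {'a': 26, 'b': 19, 'c': 45}
After line 3: d = {'a': 72, 'b': 19, 'c': 45}

{'a': 72, 'b': 19, 'c': 45}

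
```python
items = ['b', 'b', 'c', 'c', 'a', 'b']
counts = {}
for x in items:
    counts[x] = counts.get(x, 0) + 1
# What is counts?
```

Initial: counts = {}, items = ['b', 'b', 'c', 'c', 'a', 'b']
See 'b': counts = {'b': 1}
See 'b': counts = {'b': 2}
See 'c': counts = {'b': 2, 'c': 1}
See 'c': counts = {'b': 2, 'c': 2}
See 'a': counts = {'b': 2, 'c': 2, 'a': 1}
See 'b': counts = {'b': 3, 'c': 2, 'a': 1}

{'b': 3, 'c': 2, 'a': 1}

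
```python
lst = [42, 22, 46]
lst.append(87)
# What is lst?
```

[42, 22, 46, 87]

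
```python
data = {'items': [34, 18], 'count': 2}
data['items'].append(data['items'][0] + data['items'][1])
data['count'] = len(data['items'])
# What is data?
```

After line 1: data = {'items': [34, 18], 'count': 2}
After line 2 (append 34 + 18 = 52): data = {'items': [34, 18, 52], 'count': 2}
After line 3 (count = len(items) = 3): data = {'items': [34, 18, 52], 'count': 3}

{'items': [34, 18, 52], 'count': 3}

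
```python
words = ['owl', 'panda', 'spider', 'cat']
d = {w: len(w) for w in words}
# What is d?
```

{'owl': 3, 'panda': 5, 'spider': 6, 'cat': 3}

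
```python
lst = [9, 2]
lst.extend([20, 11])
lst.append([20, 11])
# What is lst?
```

After line 1: lst = [9, 2]
After line 2 (extend unpacks [20, 11]): lst = [9, 2, 20, 11]
After line 3 (append adds [20, 11] as single element): lst = [9, 2, 20, 11, [20, 11]]

[9, 2, 20, 11, [20, 11]]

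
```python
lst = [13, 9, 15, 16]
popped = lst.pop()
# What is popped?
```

16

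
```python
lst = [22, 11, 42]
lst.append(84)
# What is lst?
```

[22, 11, 42, 84]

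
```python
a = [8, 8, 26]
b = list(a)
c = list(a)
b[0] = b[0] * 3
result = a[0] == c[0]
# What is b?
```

After line 1: a = [8, 8, 26]
After line 2 (b = list(a), copy): a = [8, 8, 26], b = [8, 8, 26]
After line 3 (c = list(a) is a copy, new object): c = [8, 8, 26]
After line 4 (b[0] = 8 * 3 = 24; only b mutates (copy)): a = [8, 8, 26], b = [24, 8, 26], c = [8, 8, 26]
After line 5 (a[0] = 8, c[0] = 8; result = True)

[24, 8, 26]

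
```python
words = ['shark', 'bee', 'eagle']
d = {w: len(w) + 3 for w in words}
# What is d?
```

{'shark': 8, 'bee': 6, 'eagle': 8}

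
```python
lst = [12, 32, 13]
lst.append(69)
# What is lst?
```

[12, 32, 13, 69]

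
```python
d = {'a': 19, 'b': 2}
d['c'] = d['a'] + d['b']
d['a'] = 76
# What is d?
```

After line 1: d = {'a': 19, 'b': 2}
After line 2 (d['c'] = 19 + 2): d = {'a': 19, 'b': 2, 'c': 21}
After line 3: d = {'a': 76, 'b': 2, 'c': 21}

{'a': 76, 'b': 2, 'c': 21}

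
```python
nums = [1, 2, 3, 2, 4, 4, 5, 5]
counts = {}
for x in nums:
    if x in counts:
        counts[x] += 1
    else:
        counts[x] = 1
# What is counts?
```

Initial: counts = {}, nums = [1, 2, 3, 2, 4, 4, 5, 5]
See 1: counts = {1: 1}
See 2: counts = {1: 1, 2: 1}
See 3: counts = {1: 1, 2: 1, 3: 1}
See 2: counts = {1: 1, 2: 2, 3: 1}
See 4: counts = {1: 1, 2: 2, 3: 1, 4: 1}
See 4: counts = {1: 1, 2: 2, 3: 1, 4: 2}
See 5: counts = {1: 1, 2: 2, 3: 1, 4: 2, 5: 1}
See 5: counts = {1: 1, 2: 2, 3: 1, 4: 2, 5: 2}

{1: 1, 2: 2, 3: 1, 4: 2, 5: 2}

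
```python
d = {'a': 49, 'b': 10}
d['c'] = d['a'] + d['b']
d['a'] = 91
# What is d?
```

After line 1: d = {'a': 49, 'b': 10}
After line 2 (d['c'] = 49 + 10): d = {'a': 49, 'b': 10, 'c': 59}
After line 3: d = {'a': 91, 'b': 10, 'c': 59}

{'a': 91, 'b': 10, 'c': 59}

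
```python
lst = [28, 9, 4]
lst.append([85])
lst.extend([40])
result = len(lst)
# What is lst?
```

After line 1: lst = [28, 9, 4]
After line 2 (append adds [85] as single element): lst = [28, 9, 4, [85]]
After line 3 (extend unpacks [40], adds 40): lst = [28, 9, 4, [85], 40]
After line 4: result = len(lst) = 5

[28, 9, 4, [85], 40]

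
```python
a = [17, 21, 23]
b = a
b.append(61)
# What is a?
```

After line 1: a = [17, 21, 23]
After line 2 (b = a is an alias, same object): a = [17, 21, 23], b = [17, 21, 23]
After line 3 (b.append mutates the shared list): a = [17, 21, 23, 61], b = [17, 21, 23, 61]

[17, 21, 23, 61]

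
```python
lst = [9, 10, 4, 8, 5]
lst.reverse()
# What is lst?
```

[5, 8, 4, 10, 9]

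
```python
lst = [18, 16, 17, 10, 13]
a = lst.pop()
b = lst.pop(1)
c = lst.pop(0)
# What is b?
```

After line 1: lst = [18, 16, 17, 10, 13]
After line 2 (pop() -> a = 13): lst = [18, 16, 17, 10]
After line 3 (pop(1) -> b = 16): lst = [18, 17, 10]
After line 4 (pop(0) -> c = 18): lst = [17, 10]

16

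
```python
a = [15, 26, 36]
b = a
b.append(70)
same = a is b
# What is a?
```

After line 1: a = [15, 26, 36]
After line 2 (b = a is an alias, same object): a = [15, 26, 36], b = [15, 26, 36]
After line 3 (b.append mutates the shared list): a = [15, 26, 36, 70], b = [15, 26, 36, 70]
After line 4 (same = a is b; same object -> True): same = True

[15, 26, 36, 70]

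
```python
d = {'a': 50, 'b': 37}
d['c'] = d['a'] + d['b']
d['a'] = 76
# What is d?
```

After line 1: d = {'a': 50, 'b': 37}
After line 2 (d['c'] = 50 + 37): d = {'a': 50, 'b': 37, 'c': 87}
After line 3: d = {'a': 76, 'b': 37, 'c': 87}

{'a': 76, 'b': 37, 'c': 87}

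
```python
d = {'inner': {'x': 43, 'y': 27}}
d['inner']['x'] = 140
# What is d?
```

After line 1: d = {'inner': {'x': 43, 'y': 27}}
After line 2 (inner x overwritten): d = {'inner': {'x': 140, 'y': 27}}

{'inner': {'x': 140, 'y': 27}}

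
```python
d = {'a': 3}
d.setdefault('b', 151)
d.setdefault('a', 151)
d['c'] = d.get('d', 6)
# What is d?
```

After line 1: d = {'a': 3}
After line 2 (setdefault adds 'b'=151): d = {'a': 3, 'b': 151}
After line 3 (setdefault 'a' no-op, already exists): d = {'a': 3, 'b': 151}
After line 4 (get('d', 6) returns default since 'd' not in d): d = {'a': 3, 'b': 151, 'c': 6}

{'a': 3, 'b': 151, 'c': 6}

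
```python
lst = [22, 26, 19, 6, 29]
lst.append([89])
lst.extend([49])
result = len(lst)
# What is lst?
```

After line 1: lst = [22, 26, 19, 6, 29]
After line 2 (append adds [89] as single element): lst = [22, 26, 19, 6, 29, [89]]
After line 3 (extend unpacks [49], adds 49): lst = [22, 26, 19, 6, 29, [89], 49]
After line 4: result = len(lst) = 7

[22, 26, 19, 6, 29, [89], 49]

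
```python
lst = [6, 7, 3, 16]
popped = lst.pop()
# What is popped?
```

16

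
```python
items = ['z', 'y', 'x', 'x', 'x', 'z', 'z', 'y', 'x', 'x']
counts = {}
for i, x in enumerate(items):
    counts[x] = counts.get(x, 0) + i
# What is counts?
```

Initial: counts = {}, items = ['z', 'y', 'x', 'x', 'x', 'z', 'z', 'y', 'x', 'x']
i=0, x='z': counts = {'z': 0}
i=1, x='y': counts = {'z': 0, 'y': 1}
i=2, x='x': counts = {'z': 0, 'y': 1, 'x': 2}
i=3, x='x': counts = {'z': 0, 'y': 1, 'x': 5}
i=4, x='x': counts = {'z': 0, 'y': 1, 'x': 9}
i=5, x='z': counts = {'z': 5, 'y': 1, 'x': 9}
i=6, x='z': counts = {'z': 11, 'y': 1, 'x': 9}
i=7, x='y': counts = {'z': 11, 'y': 8, 'x': 9}
i=8, x='x': counts = {'z': 11, 'y': 8, 'x': 17}
i=9, x='x': counts = {'z': 11, 'y': 8, 'x': 26}

{'z': 11, 'y': 8, 'x': 26}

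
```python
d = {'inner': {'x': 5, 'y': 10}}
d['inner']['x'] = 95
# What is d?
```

After line 1: d = {'inner': {'x': 5, 'y': 10}}
After line 2 (inner x overwritten): d = {'inner': {'x': 95, 'y': 10}}

{'inner': {'x': 95, 'y': 10}}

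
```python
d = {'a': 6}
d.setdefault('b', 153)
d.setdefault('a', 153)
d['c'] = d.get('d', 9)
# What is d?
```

After line 1: d = {'a': 6}
After line 2 (setdefault adds 'b'=153): d = {'a': 6, 'b': 153}
After line 3 (setdefault 'a' no-op, already exists): d = {'a': 6, 'b': 153}
After line 4 (get('d', 9) returns default since 'd' not in d): d = {'a': 6, 'b': 153, 'c': 9}

{'a': 6, 'b': 153, 'c': 9}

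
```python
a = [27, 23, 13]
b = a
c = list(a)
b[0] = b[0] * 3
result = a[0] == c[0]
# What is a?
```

After line 1: a = [27, 23, 13]
After line 2 (b = a, alias): a = [27, 23, 13], b = [27, 23, 13]
After line 3 (c = list(a) is a copy, new object): c = [27, 23, 13]
After line 4 (b[0] = 27 * 3 = 81; mutates shared a/b): a = b = [81, 23, 13], c = [27, 23, 13]
After line 5 (a[0] = 81, c[0] = 27; result = False)

[81, 23, 13]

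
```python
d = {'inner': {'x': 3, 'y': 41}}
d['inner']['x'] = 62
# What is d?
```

After line 1: d = {'inner': {'x': 3, 'y': 41}}
After line 2 (inner x overwritten): d = {'inner': {'x': 62, 'y': 41}}

{'inner': {'x': 62, 'y': 41}}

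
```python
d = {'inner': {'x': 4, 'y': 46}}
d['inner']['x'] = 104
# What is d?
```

After line 1: d = {'inner': {'x': 4, 'y': 46}}
After line 2 (inner x overwritten): d = {'inner': {'x': 104, 'y': 46}}

{'inner': {'x': 104, 'y': 46}}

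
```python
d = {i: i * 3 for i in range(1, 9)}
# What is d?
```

{1: 3, 2: 6, 3: 9, 4: 12, 5: 15, 6: 18, 7: 21, 8: 24}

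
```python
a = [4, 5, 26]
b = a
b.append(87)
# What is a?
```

After line 1: a = [4, 5, 26]
After line 2 (b = a is an alias, same object): a = [4, 5, 26], b = [4, 5, 26]
After line 3 (b.append mutates the shared list): a = [4, 5, 26, 87], b = [4, 5, 26, 87]

[4, 5, 26, 87]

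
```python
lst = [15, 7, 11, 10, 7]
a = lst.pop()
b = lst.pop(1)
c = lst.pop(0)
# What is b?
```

After line 1: lst = [15, 7, 11, 10, 7]
After line 2 (pop() -> a = 7): lst = [15, 7, 11, 10]
After line 3 (pop(1) -> b = 7): lst = [15, 11, 10]
After line 4 (pop(0) -> c = 15): lst = [11, 10]

7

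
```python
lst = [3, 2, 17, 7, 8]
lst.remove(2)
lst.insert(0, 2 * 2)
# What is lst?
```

After line 1: lst = [3, 2, 17, 7, 8]
After line 2 (remove first 2): lst = [3, 17, 7, 8]
After line 3 (insert 4 at index 0): lst = [4, 3, 17, 7, 8]

[4, 3, 17, 7, 8]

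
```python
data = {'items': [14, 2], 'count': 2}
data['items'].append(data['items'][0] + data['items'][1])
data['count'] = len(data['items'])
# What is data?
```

After line 1: data = {'items': [14, 2], 'count': 2}
After line 2 (append 14 + 2 = 16): data = {'items': [14, 2, 16], 'count': 2}
After line 3 (count = len(items) = 3): data = {'items': [14, 2, 16], 'count': 3}

{'items': [14, 2, 16], 'count': 3}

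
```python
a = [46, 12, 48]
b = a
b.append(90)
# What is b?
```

After line 1: a = [46, 12, 48]
After line 2 (b = a is an alias, same object): a = [46, 12, 48], b = [46, 12, 48]
After line 3 (b.append mutates the shared list): a = [46, 12, 48, 90], b = [46, 12, 48, 90]

[46, 12, 48, 90]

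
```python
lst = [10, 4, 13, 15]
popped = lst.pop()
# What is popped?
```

15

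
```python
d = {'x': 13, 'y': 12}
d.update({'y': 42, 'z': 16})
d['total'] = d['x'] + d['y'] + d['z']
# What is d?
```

After line 1: d = {'x': 13, 'y': 12}
After line 2 (y overwritten, z added): d = {'x': 13, 'y': 42, 'z': 16}
After line 3 (total = 13 + 42 + 16 = 71): d = {'x': 13, 'y': 42, 'z': 16, 'total': 71}

{'x': 13, 'y': 42, 'z': 16, 'total': 71}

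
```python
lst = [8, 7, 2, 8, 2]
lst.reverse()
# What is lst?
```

[2, 8, 2, 7, 8]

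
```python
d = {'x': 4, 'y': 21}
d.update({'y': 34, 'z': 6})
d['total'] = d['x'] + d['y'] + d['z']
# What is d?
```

After line 1: d = {'x': 4, 'y': 21}
After line 2 (y overwritten, z added): d = {'x': 4, 'y': 34, 'z': 6}
After line 3 (total = 4 + 34 + 6 = 44): d = {'x': 4, 'y': 34, 'z': 6, 'total': 44}

{'x': 4, 'y': 34, 'z': 6, 'total': 44}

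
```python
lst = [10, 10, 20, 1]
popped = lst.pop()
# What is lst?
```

[10, 10, 20]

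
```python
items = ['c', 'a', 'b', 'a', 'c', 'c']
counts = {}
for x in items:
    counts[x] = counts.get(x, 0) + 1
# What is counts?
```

Initial: counts = {}, items = ['c', 'a', 'b', 'a', 'c', 'c']
See 'c': counts = {'c': 1}
See 'a': counts = {'c': 1, 'a': 1}
See 'b': counts = {'c': 1, 'a': 1, 'b': 1}
See 'a': counts = {'c': 1, 'a': 2, 'b': 1}
See 'c': counts = {'c': 2, 'a': 2, 'b': 1}
See 'c': counts = {'c': 3, 'a': 2, 'b': 1}

{'c': 3, 'a': 2, 'b': 1}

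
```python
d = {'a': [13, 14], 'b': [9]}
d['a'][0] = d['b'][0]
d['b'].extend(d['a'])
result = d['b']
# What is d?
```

After line 1: d = {'a': [13, 14], 'b': [9]}
After line 2 (a[0] = b[0] = 9): d = {'a': [9, 14], 'b': [9]}
After line 3 (b.extend(a) appends [9, 14]): d = {'a': [9, 14], 'b': [9, 9, 14]}
After line 4: result = d['b'] = [9, 9, 14]

{'a': [9, 14], 'b': [9, 9, 14]}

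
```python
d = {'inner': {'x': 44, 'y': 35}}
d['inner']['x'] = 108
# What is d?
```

After line 1: d = {'inner': {'x': 44, 'y': 35}}
After line 2 (inner x overwritten): d = {'inner': {'x': 108, 'y': 35}}

{'inner': {'x': 108, 'y': 35}}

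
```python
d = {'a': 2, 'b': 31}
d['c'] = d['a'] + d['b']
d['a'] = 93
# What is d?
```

After line 1: d = {'a': 2, 'b': 31}
After line 2 (d['c'] = 2 + 31): d = {'a': 2, 'b': 31, 'c': 33}
After line 3: d = {'a': 93, 'b': 31, 'c': 33}

{'a': 93, 'b': 31, 'c': 33}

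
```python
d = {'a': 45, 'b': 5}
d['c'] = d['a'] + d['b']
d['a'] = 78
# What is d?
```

After line 1: d = {'a': 45, 'b': 5}
After line 2 (d['c'] = 45 + 5): d = {'a': 45, 'b': 5, 'c': 50}
After line 3: d = {'a': 78, 'b': 5, 'c': 50}

{'a': 78, 'b': 5, 'c': 50}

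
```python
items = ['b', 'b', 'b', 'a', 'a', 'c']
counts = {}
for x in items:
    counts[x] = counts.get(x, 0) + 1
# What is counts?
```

Initial: counts = {}, items = ['b', 'b', 'b', 'a', 'a', 'c']
See 'b': counts = {'b': 1}
See 'b': counts = {'b': 2}
See 'b': counts = {'b': 3}
See 'a': counts = {'b': 3, 'a': 1}
See 'a': counts = {'b': 3, 'a': 2}
See 'c': counts = {'b': 3, 'a': 2, 'c': 1}

{'b': 3, 'a': 2, 'c': 1}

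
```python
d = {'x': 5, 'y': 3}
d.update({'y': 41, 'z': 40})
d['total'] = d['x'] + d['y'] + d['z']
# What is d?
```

After line 1: d = {'x': 5, 'y': 3}
After line 2 (y overwritten, z added): d = {'x': 5, 'y': 41, 'z': 40}
After line 3 (total = 5 + 41 + 40 = 86): d = {'x': 5, 'y': 41, 'z': 40, 'total': 86}

{'x': 5, 'y': 41, 'z': 40, 'total': 86}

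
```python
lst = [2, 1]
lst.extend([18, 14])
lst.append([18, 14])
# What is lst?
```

After line 1: lst = [2, 1]
After line 2 (extend unpacks [18, 14]): lst = [2, 1, 18, 14]
After line 3 (append adds [18, 14] as single element): lst = [2, 1, 18, 14, [18, 14]]

[2, 1, 18, 14, [18, 14]]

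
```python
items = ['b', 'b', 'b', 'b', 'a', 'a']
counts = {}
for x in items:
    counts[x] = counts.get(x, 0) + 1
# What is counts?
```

Initial: counts = {}, items = ['b', 'b', 'b', 'b', 'a', 'a']
See 'b': counts = {'b': 1}
See 'b': counts = {'b': 2}
See 'b': counts = {'b': 3}
See 'b': counts = {'b': 4}
See 'a': counts = {'b': 4, 'a': 1}
See 'a': counts = {'b': 4, 'a': 2}

{'b': 4, 'a': 2}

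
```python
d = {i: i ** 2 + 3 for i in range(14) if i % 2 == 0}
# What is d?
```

{0: 3, 2: 7, 4: 19, 6: 39, 8: 67, 10: 103, 12: 147}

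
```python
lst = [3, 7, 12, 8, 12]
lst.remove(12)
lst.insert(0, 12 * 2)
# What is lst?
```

After line 1: lst = [3, 7, 12, 8, 12]
After line 2 (remove first 12): lst = [3, 7, 8, 12]
After line 3 (insert 24 at index 0): lst = [24, 3, 7, 8, 12]

[24, 3, 7, 8, 12]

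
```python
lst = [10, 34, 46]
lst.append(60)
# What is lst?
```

[10, 34, 46, 60]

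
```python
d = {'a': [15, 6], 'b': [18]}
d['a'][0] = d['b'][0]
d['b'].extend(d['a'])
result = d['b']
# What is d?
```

After line 1: d = {'a': [15, 6], 'b': [18]}
After line 2 (a[0] = b[0] = 18): d = {'a': [18, 6], 'b': [18]}
After line 3 (b.extend(a) appends [18, 6]): d = {'a': [18, 6], 'b': [18, 18, 6]}
After line 4: result = d['b'] = [18, 18, 6]

{'a': [18, 6], 'b': [18, 18, 6]}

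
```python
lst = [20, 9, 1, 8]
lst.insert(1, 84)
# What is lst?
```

[20, 84, 9, 1, 8]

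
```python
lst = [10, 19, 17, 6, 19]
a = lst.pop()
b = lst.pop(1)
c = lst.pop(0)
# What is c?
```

After line 1: lst = [10, 19, 17, 6, 19]
After line 2 (pop() -> a = 19): lst = [10, 19, 17, 6]
After line 3 (pop(1) -> b = 19): lst = [10, 17, 6]
After line 4 (pop(0) -> c = 10): lst = [17, 6]

10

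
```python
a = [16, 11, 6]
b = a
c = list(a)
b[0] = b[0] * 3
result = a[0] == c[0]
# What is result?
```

After line 1: a = [16, 11, 6]
After line 2 (b = a, alias): a = [16, 11, 6], b = [16, 11, 6]
After line 3 (c = list(a) is a copy, new object): c = [16, 11, 6]
After line 4 (b[0] = 16 * 3 = 48; mutates shared a/b): a = b = [48, 11, 6], c = [16, 11, 6]
After line 5 (a[0] = 48, c[0] = 16; result = False)

False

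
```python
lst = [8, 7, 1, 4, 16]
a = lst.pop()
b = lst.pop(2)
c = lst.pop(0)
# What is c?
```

After line 1: lst = [8, 7, 1, 4, 16]
After line 2 (pop() -> a = 16): lst = [8, 7, 1, 4]
After line 3 (pop(2) -> b = 1): lst = [8, 7, 4]
After line 4 (pop(0) -> c = 8): lst = [7, 4]

8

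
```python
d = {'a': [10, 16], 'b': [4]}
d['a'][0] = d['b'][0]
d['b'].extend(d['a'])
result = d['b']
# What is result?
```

After line 1: d = {'a': [10, 16], 'b': [4]}
After line 2 (a[0] = b[0] = 4): d = {'a': [4, 16], 'b': [4]}
After line 3 (b.extend(a) appends [4, 16]): d = {'a': [4, 16], 'b': [4, 4, 16]}
After line 4: result = d['b'] = [4, 4, 16]

[4, 4, 16]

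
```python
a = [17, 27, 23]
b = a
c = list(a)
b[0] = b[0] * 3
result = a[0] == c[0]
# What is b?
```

After line 1: a = [17, 27, 23]
After line 2 (b = a, alias): a = [17, 27, 23], b = [17, 27, 23]
After line 3 (c = list(a) is a copy, new object): c = [17, 27, 23]
After line 4 (b[0] = 17 * 3 = 51; mutates shared a/b): a = b = [51, 27, 23], c = [17, 27, 23]
After line 5 (a[0] = 51, c[0] = 17; result = False)

[51, 27, 23]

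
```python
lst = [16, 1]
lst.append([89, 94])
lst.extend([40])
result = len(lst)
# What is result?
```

After line 1: lst = [16, 1]
After line 2 (append adds [89, 94] as single element): lst = [16, 1, [89, 94]]
After line 3 (extend unpacks [40], adds 40): lst = [16, 1, [89, 94], 40]
After line 4: result = len(lst) = 4

4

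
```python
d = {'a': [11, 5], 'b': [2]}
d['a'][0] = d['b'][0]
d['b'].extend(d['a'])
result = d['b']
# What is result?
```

After line 1: d = {'a': [11, 5], 'b': [2]}
After line 2 (a[0] = b[0] = 2): d = {'a': [2, 5], 'b': [2]}
After line 3 (b.extend(a) appends [2, 5]): d = {'a': [2, 5], 'b': [2, 2, 5]}
After line 4: result = d['b'] = [2, 2, 5]

[2, 2, 5]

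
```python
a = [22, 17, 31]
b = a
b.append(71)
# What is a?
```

After line 1: a = [22, 17, 31]
After line 2 (b = a is an alias, same object): a = [22, 17, 31], b = [22, 17, 31]
After line 3 (b.append mutates the shared list): a = [22, 17, 31, 71], b = [22, 17, 31, 71]

[22, 17, 31, 71]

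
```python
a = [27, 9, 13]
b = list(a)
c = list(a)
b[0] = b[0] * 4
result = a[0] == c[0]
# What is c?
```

After line 1: a = [27, 9, 13]
After line 2 (b = list(a), copy): a = [27, 9, 13], b = [27, 9, 13]
After line 3 (c = list(a) is a copy, new object): c = [27, 9, 13]
After line 4 (b[0] = 27 * 4 = 108; only b mutates (copy)): a = [27, 9, 13], b = [108, 9, 13], c = [27, 9, 13]
After line 5 (a[0] = 27, c[0] = 27; result = True)

[27, 9, 13]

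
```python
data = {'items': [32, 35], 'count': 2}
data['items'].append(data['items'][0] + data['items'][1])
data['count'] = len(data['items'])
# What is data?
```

After line 1: data = {'items': [32, 35], 'count': 2}
After line 2 (append 32 + 35 = 67): data = {'items': [32, 35, 67], 'count': 2}
After line 3 (count = len(items) = 3): data = {'items': [32, 35, 67], 'count': 3}

{'items': [32, 35, 67], 'count': 3}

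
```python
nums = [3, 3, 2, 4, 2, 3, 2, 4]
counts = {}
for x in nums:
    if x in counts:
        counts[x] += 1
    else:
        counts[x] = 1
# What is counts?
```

Initial: counts = {}, nums = [3, 3, 2, 4, 2, 3, 2, 4]
See 3: counts = {3: 1}
See 3: counts = {3: 2}
See 2: counts = {3: 2, 2: 1}
See 4: counts = {3: 2, 2: 1, 4: 1}
See 2: counts = {3: 2, 2: 2, 4: 1}
See 3: counts = {3: 3, 2: 2, 4: 1}
See 2: counts = {3: 3, 2: 3, 4: 1}
See 4: counts = {3: 3, 2: 3, 4: 2}

{3: 3, 2: 3, 4: 2}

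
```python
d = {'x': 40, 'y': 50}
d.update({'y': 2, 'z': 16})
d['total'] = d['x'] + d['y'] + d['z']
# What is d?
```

After line 1: d = {'x': 40, 'y': 50}
After line 2 (y overwritten, z added): d = {'x': 40, 'y': 2, 'z': 16}
After line 3 (total = 40 + 2 + 16 = 58): d = {'x': 40, 'y': 2, 'z': 16, 'total': 58}

{'x': 40, 'y': 2, 'z': 16, 'total': 58}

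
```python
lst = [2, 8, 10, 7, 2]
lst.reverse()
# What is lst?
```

[2, 7, 10, 8, 2]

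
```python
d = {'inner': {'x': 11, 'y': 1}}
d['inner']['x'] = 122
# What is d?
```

After line 1: d = {'inner': {'x': 11, 'y': 1}}
After line 2 (inner x overwritten): d = {'inner': {'x': 122, 'y': 1}}

{'inner': {'x': 122, 'y': 1}}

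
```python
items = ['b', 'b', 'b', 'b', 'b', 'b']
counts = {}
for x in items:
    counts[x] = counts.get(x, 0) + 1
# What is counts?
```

Initial: counts = {}, items = ['b', 'b', 'b', 'b', 'b', 'b']
See 'b': counts = {'b': 1}
See 'b': counts = {'b': 2}
See 'b': counts = {'b': 3}
See 'b': counts = {'b': 4}
See 'b': counts = {'b': 5}
See 'b': counts = {'b': 6}

{'b': 6}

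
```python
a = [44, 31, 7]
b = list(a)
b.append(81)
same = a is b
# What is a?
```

After line 1: a = [44, 31, 7]
After line 2 (b = list(a) is a shallow copy, new object): a = [44, 31, 7], b = [44, 31, 7]
After line 3 (append only mutates b): a = [44, 31, 7], b = [44, 31, 7, 81]
After line 4 (same = a is b; different objects -> False): same = False

[44, 31, 7]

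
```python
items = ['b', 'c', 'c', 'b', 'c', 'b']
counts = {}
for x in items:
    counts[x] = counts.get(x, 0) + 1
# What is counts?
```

Initial: counts = {}, items = ['b', 'c', 'c', 'b', 'c', 'b']
See 'b': counts = {'b': 1}
See 'c': counts = {'b': 1, 'c': 1}
See 'c': counts = {'b': 1, 'c': 2}
See 'b': counts = {'b': 2, 'c': 2}
See 'c': counts = {'b': 2, 'c': 3}
See 'b': counts = {'b': 3, 'c': 3}

{'b': 3, 'c': 3}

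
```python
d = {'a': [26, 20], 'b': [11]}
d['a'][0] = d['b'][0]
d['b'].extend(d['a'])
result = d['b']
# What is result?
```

After line 1: d = {'a': [26, 20], 'b': [11]}
After line 2 (a[0] = b[0] = 11): d = {'a': [11, 20], 'b': [11]}
After line 3 (b.extend(a) appends [11, 20]): d = {'a': [11, 20], 'b': [11, 11, 20]}
After line 4: result = d['b'] = [11, 11, 20]

[11, 11, 20]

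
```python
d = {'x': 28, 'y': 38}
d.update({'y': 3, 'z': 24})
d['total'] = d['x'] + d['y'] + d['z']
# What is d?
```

After line 1: d = {'x': 28, 'y': 38}
After line 2 (y overwritten, z added): d = {'x': 28, 'y': 3, 'z': 24}
After line 3 (total = 28 + 3 + 24 = 55): d = {'x': 28, 'y': 3, 'z': 24, 'total': 55}

{'x': 28, 'y': 3, 'z': 24, 'total': 55}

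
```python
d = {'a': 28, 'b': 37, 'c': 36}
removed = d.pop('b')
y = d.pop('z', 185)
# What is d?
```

After line 1: d = {'a': 28, 'b': 37, 'c': 36}
After line 2 (pop 'b' returns 37): d = {'a': 28, 'c': 36}, removed = 37
After line 3 (pop 'z' missing, returns default 185): d = {'a': 28, 'c': 36}, y = 185

{'a': 28, 'c': 36}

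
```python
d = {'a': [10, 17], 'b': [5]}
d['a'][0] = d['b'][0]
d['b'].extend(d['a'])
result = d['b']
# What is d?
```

After line 1: d = {'a': [10, 17], 'b': [5]}
After line 2 (a[0] = b[0] = 5): d = {'a': [5, 17], 'b': [5]}
After line 3 (b.extend(a) appends [5, 17]): d = {'a': [5, 17], 'b': [5, 5, 17]}
After line 4: result = d['b'] = [5, 5, 17]

{'a': [5, 17], 'b': [5, 5, 17]}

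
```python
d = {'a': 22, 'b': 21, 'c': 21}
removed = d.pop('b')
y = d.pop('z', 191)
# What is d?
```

After line 1: d = {'a': 22, 'b': 21, 'c': 21}
After line 2 (pop 'b' returns 21): d = {'a': 22, 'c': 21}, removed = 21
After line 3 (pop 'z' missing, returns default 191): d = {'a': 22, 'c': 21}, y = 191

{'a': 22, 'c': 21}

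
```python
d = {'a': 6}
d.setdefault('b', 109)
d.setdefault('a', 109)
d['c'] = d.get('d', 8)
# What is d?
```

After line 1: d = {'a': 6}
After line 2 (setdefault adds 'b'=109): d = {'a': 6, 'b': 109}
After line 3 (setdefault 'a' no-op, already exists): d = {'a': 6, 'b': 109}
After line 4 (get('d', 8) returns default since 'd' not in d): d = {'a': 6, 'b': 109, 'c': 8}

{'a': 6, 'b': 109, 'c': 8}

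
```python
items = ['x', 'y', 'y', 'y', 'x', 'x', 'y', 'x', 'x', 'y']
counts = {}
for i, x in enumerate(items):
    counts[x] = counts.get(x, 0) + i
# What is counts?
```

Initial: counts = {}, items = ['x', 'y', 'y', 'y', 'x', 'x', 'y', 'x', 'x', 'y']
i=0, x='x': counts = {'x': 0}
i=1, x='y': counts = {'x': 0, 'y': 1}
i=2, x='y': counts = {'x': 0, 'y': 3}
i=3, x='y': counts = {'x': 0, 'y': 6}
i=4, x='x': counts = {'x': 4, 'y': 6}
i=5, x='x': counts = {'x': 9, 'y': 6}
i=6, x='y': counts = {'x': 9, 'y': 12}
i=7, x='x': counts = {'x': 16, 'y': 12}
i=8, x='x': counts = {'x': 24, 'y': 12}
i=9, x='y': counts = {'x': 24, 'y': 21}

{'x': 24, 'y': 21}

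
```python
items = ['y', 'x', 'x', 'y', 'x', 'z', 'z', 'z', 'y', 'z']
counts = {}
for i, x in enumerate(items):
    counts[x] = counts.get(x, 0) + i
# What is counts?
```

Initial: counts = {}, items = ['y', 'x', 'x', 'y', 'x', 'z', 'z', 'z', 'y', 'z']
i=0, x='y': counts = {'y': 0}
i=1, x='x': counts = {'y': 0, 'x': 1}
i=2, x='x': counts = {'y': 0, 'x': 3}
i=3, x='y': counts = {'y': 3, 'x': 3}
i=4, x='x': counts = {'y': 3, 'x': 7}
i=5, x='z': counts = {'y': 3, 'x': 7, 'z': 5}
i=6, x='z': counts = {'y': 3, 'x': 7, 'z': 11}
i=7, x='z': counts = {'y': 3, 'x': 7, 'z': 18}
i=8, x='y': counts = {'y': 11, 'x': 7, 'z': 18}
i=9, x='z': counts = {'y': 11, 'x': 7, 'z': 27}

{'y': 11, 'x': 7, 'z': 27}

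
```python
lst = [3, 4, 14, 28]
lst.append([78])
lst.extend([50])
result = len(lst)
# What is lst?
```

After line 1: lst = [3, 4, 14, 28]
After line 2 (append adds [78] as single element): lst = [3, 4, 14, 28, [78]]
After line 3 (extend unpacks [50], adds 50): lst = [3, 4, 14, 28, [78], 50]
After line 4: result = len(lst) = 6

[3, 4, 14, 28, [78], 50]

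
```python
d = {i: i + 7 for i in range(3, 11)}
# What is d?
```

{3: 10, 4: 11, 5: 12, 6: 13, 7: 14, 8: 15, 9: 16, 10: 17}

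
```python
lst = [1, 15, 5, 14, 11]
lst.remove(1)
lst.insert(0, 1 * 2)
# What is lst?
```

After line 1: lst = [1, 15, 5, 14, 11]
After line 2 (remove first 1): lst = [15, 5, 14, 11]
After line 3 (insert 2 at index 0): lst = [2, 15, 5, 14, 11]

[2, 15, 5, 14, 11]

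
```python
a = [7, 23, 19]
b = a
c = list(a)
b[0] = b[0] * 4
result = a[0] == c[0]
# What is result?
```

After line 1: a = [7, 23, 19]
After line 2 (b = a, alias): a = [7, 23, 19], b = [7, 23, 19]
After line 3 (c = list(a) is a copy, new object): c = [7, 23, 19]
After line 4 (b[0] = 7 * 4 = 28; mutates shared a/b): a = b = [28, 23, 19], c = [7, 23, 19]
After line 5 (a[0] = 28, c[0] = 7; result = False)

False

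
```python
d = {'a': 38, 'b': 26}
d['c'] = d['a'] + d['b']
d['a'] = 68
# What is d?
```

After line 1: d = {'a': 38, 'b': 26}
After line 2 (d['c'] = 38 + 26): d = {'a': 38, 'b': 26, 'c': 64}
After line 3: d = {'a': 68, 'b': 26, 'c': 64}

{'a': 68, 'b': 26, 'c': 64}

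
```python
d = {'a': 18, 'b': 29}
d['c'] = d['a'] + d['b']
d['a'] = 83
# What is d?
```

After line 1: d = {'a': 18, 'b': 29}
After line 2 (d['c'] = 18 + 29): d = {'a': 18, 'b': 29, 'c': 47}
After line 3: d = {'a': 83, 'b': 29, 'c': 47}

{'a': 83, 'b': 29, 'c': 47}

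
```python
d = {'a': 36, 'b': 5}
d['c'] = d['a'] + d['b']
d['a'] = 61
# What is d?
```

After line 1: d = {'a': 36, 'b': 5}
After line 2 (d['c'] = 36 + 5): d = {'a': 36, 'b': 5, 'c': 41}
After line 3: d = {'a': 61, 'b': 5, 'c': 41}

{'a': 61, 'b': 5, 'c': 41}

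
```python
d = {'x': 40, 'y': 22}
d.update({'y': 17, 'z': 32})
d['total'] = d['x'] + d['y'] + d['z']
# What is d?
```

After line 1: d = {'x': 40, 'y': 22}
After line 2 (y overwritten, z added): d = {'x': 40, 'y': 17, 'z': 32}
After line 3 (total = 40 + 17 + 32 = 89): d = {'x': 40, 'y': 17, 'z': 32, 'total': 89}

{'x': 40, 'y': 17, 'z': 32, 'total': 89}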